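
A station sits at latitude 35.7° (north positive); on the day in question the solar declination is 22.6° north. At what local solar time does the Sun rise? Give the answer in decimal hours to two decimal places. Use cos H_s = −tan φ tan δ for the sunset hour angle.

4.84 h

cos H_s = −tan(35.7°) · tan(22.6°) = -0.2991, so H_s = arccos(-0.2991) = 107.40°.
Sunrise is at 12 − H_s/15 = 12 − 7.160 = 4.840 h local solar time.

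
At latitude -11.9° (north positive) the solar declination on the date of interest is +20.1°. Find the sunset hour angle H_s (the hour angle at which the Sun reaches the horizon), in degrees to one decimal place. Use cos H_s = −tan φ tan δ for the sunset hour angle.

cos H_s = −tan(-11.9°) · tan(20.1°) = 0.0771, so H_s = arccos(0.0771) = 85.58°.

85.6°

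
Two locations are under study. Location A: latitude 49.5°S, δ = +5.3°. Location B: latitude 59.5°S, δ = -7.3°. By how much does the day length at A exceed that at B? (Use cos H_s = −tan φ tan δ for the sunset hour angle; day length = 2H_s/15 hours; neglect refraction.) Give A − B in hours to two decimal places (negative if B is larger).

A: H_s = arccos(−tan -49.5° · tan 5.3°) = 83.76°, so 2H_s/15 = 11.1680 h.
B: H_s = arccos(−tan -59.5° · tan -7.3°) = 102.56°, so 2H_s/15 = 13.6747 h.
A − B = 11.1680 − 13.6747 = -2.5067 h.

-2.51 h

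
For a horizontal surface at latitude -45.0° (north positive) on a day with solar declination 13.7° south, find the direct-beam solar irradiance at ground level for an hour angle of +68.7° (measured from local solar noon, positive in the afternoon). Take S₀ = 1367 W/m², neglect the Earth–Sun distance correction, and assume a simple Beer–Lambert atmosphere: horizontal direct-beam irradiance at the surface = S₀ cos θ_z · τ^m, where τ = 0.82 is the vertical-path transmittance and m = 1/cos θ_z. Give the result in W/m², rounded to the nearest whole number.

354 W/m²

cos θ_z = sin(-45.0°) sin(-13.7°) + cos(-45.0°) cos(-13.7°) cos(68.70°) = 0.1675 + 0.2495 = 0.4170.
Air mass m = 1/cos θ_z = 1/0.4170 = 2.398; τ^m = 0.82^2.398 = 0.6213.
Surface direct beam = 1367 × 0.4170 × 0.6213 = 354.17 W/m².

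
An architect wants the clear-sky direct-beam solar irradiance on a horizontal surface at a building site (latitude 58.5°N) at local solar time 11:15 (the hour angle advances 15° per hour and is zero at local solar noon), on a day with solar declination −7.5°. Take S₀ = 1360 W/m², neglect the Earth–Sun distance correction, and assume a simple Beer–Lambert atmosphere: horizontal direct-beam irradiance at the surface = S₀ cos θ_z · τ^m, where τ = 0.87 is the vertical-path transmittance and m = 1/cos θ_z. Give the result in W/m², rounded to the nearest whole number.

380 W/m²

Hour angle H = 15° × (11.25 − 12) = -11.25°.
cos θ_z = sin φ sin δ + cos φ cos δ cos H = (0.8526)(-0.1305) + (0.5225)(0.9914)(0.9808) = 0.3968.
Air mass m = 1/cos θ_z = 1/0.3968 = 2.520; τ^m = 0.87^2.520 = 0.7040.
Surface direct beam = 1360 × 0.3968 × 0.7040 = 379.91 W/m².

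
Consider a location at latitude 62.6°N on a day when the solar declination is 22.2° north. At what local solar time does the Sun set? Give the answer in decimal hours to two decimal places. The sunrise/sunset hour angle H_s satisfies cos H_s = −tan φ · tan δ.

The sunset hour angle satisfies cos H_s = −tan φ tan δ = -0.7873, giving H_s = 141.93°.
Sunset is at 12 + H_s/15 = 12 + 9.462 = 21.462 h local solar time.

21.46 h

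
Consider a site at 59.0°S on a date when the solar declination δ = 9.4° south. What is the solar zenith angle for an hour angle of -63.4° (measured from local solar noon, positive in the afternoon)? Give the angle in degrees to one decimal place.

cos θ_z = sin(-59.0°) sin(-9.4°) + cos(-59.0°) cos(-9.4°) cos(-63.40°) = 0.1400 + 0.2275 = 0.3675.
θ_z = arccos(0.3675) = 68.44°.

68.4°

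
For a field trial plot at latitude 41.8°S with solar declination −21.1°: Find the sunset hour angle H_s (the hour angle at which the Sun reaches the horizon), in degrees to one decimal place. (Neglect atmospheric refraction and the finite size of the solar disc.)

110.2°

The sunset hour angle satisfies cos H_s = −tan φ tan δ = -0.3450, giving H_s = 110.18°.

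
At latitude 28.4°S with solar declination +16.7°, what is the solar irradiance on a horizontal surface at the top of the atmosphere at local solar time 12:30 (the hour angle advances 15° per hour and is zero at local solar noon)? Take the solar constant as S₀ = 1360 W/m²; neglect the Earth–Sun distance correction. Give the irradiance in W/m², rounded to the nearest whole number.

950 W/m²

Hour angle H = 15° × (12.5 − 12) = 7.50°.
cos θ_z = sin φ sin δ + cos φ cos δ cos H = (-0.4756)(0.2874) + (0.8796)(0.9578)(0.9914) = 0.6985.
Top-of-atmosphere irradiance = S₀ cos θ_z = 1360 × 0.6985 = 949.96 W/m².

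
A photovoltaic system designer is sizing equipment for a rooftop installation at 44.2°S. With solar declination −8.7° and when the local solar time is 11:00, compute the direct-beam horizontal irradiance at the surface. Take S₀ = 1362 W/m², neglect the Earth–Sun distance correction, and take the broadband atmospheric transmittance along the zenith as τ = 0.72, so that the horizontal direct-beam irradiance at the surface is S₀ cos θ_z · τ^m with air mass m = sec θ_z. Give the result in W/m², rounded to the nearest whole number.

Hour angle H = 15° × (11 − 12) = -15.00°.
With φ = -44.2°, δ = -8.7°, H = -15.00°: sin φ sin δ = 0.1055, cos φ cos δ cos H = 0.6845, so cos θ_z = 0.7900.
Air mass m = 1/cos θ_z = 1/0.7900 = 1.266; τ^m = 0.72^1.266 = 0.6598.
Surface direct beam = 1362 × 0.7900 × 0.6598 = 709.93 W/m².

710 W/m²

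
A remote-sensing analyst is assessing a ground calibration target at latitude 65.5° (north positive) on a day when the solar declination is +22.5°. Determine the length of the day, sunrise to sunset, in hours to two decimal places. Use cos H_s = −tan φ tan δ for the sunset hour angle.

cos H_s = −tan(65.5°) · tan(22.5°) = -0.9089, so H_s = arccos(-0.9089) = 155.35°.
Day length = 2 H_s / 15° h⁻¹ = 310.70° / 15 = 20.713 h.

20.71 hours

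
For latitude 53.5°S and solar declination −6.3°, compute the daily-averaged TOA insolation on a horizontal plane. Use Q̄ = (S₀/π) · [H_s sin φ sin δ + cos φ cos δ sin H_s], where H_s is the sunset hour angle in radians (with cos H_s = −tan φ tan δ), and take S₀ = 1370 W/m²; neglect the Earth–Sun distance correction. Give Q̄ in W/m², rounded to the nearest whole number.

cos H_s = −tan(-53.5°) · tan(-6.3°) = -0.1492, so H_s = arccos(-0.1492) = 98.58°. In radians, H_s = 1.7205.
H_s sin φ sin δ = 1.7205 × -0.8039 × -0.1097 = 0.1517.
cos φ cos δ sin H_s = 0.5948 × 0.9940 × 0.9888 = 0.5846.
Q̄ = (1370/π) × (0.1517 + 0.5846) = 436.08 × 0.7363 = 321.09 W/m².

321 W/m²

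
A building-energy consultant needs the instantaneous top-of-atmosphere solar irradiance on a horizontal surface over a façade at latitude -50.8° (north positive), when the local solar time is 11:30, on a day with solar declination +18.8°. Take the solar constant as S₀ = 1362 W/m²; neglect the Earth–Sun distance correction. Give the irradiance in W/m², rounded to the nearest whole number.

468 W/m²

Hour angle H = 15° × (11.5 − 12) = -7.50°.
cos θ_z = sin(-50.8°) sin(18.8°) + cos(-50.8°) cos(18.8°) cos(-7.50°) = -0.2497 + 0.5932 = 0.3435.
Top-of-atmosphere irradiance = S₀ cos θ_z = 1362 × 0.3435 = 467.85 W/m².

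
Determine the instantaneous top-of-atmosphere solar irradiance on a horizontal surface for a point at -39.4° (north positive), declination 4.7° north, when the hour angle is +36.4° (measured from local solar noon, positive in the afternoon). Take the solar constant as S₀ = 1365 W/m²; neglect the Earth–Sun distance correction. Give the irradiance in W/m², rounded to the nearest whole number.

775 W/m²

cos θ_z = sin(-39.4°) sin(4.7°) + cos(-39.4°) cos(4.7°) cos(36.40°) = -0.0520 + 0.6199 = 0.5679.
Top-of-atmosphere irradiance = S₀ cos θ_z = 1365 × 0.5679 = 775.18 W/m².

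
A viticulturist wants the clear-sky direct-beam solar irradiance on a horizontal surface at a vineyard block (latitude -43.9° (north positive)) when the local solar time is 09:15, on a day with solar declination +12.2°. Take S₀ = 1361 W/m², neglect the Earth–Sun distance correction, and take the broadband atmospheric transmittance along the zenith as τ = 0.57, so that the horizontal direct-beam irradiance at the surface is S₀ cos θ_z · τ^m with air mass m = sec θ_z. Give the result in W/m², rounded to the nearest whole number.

Hour angle H = 15° × (9.25 − 12) = -41.25°.
cos θ_z = sin(-43.9°) sin(12.2°) + cos(-43.9°) cos(12.2°) cos(-41.25°) = -0.1465 + 0.5295 = 0.3830.
Air mass m = 1/cos θ_z = 1/0.3830 = 2.611; τ^m = 0.57^2.611 = 0.2305.
Surface direct beam = 1361 × 0.3830 × 0.2305 = 120.15 W/m².

120 W/m²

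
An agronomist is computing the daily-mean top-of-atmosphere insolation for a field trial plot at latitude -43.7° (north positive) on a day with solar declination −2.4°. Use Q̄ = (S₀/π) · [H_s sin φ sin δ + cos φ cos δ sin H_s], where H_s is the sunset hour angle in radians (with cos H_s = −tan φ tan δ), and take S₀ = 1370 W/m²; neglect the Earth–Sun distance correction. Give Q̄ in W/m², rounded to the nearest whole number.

335 W/m²

−tan φ tan δ = −(-0.9556)(-0.0419) = -0.0400; H_s = arccos(-0.0400) = 92.29°. In radians, H_s = 1.6108.
H_s sin φ sin δ = 1.6108 × -0.6909 × -0.0419 = 0.0466.
cos φ cos δ sin H_s = 0.7230 × 0.9991 × 0.9992 = 0.7218.
Q̄ = (1370/π) × (0.0466 + 0.7218) = 436.08 × 0.7684 = 335.08 W/m².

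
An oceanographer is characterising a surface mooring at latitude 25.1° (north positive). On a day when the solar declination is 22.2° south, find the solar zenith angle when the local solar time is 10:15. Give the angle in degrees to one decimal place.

53.7°

Hour angle H = 15° × (10.25 − 12) = -26.25°.
With φ = 25.1°, δ = -22.2°, H = -26.25°: sin φ sin δ = -0.1603, cos φ cos δ cos H = 0.7520, so cos θ_z = 0.5917.
θ_z = arccos(0.5917) = 53.72°.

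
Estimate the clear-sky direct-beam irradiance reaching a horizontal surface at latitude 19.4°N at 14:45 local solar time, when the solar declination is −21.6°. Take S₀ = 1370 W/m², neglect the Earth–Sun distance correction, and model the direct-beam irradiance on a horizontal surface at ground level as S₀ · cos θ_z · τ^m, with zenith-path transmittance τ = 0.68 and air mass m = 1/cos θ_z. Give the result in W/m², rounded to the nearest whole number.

Hour angle H = 15° × (14.75 − 12) = 41.25°.
With φ = 19.4°, δ = -21.6°, H = 41.25°: sin φ sin δ = -0.1223, cos φ cos δ cos H = 0.6594, so cos θ_z = 0.5371.
Air mass m = 1/cos θ_z = 1/0.5371 = 1.862; τ^m = 0.68^1.862 = 0.4877.
Surface direct beam = 1370 × 0.5371 × 0.4877 = 358.86 W/m².

359 W/m²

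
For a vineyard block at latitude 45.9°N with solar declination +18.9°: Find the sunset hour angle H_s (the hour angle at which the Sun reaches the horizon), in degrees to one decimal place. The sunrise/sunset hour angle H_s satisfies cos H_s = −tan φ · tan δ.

−tan φ tan δ = −(1.0319)(0.3424) = -0.3533; H_s = arccos(-0.3533) = 110.69°.

110.7°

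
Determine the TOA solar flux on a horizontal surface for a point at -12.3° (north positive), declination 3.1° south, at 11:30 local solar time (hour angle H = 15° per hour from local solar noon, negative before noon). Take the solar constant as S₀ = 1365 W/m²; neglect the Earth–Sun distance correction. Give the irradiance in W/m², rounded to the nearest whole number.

Hour angle H = 15° × (11.5 − 12) = -7.50°.
With φ = -12.3°, δ = -3.1°, H = -7.50°: sin φ sin δ = 0.0115, cos φ cos δ cos H = 0.9673, so cos θ_z = 0.9788.
Top-of-atmosphere irradiance = S₀ cos θ_z = 1365 × 0.9788 = 1336.06 W/m².

1336 W/m²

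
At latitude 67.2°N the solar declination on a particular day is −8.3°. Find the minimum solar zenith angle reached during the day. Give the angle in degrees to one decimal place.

75.5°

At local solar noon the hour angle is zero, so the zenith angle is |φ − δ| = |67.2° − (-8.3°)| = 75.5°.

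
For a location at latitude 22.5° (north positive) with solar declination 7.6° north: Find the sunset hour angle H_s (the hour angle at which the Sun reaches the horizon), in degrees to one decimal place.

93.2°

The sunset hour angle satisfies cos H_s = −tan φ tan δ = -0.0553, giving H_s = 93.17°.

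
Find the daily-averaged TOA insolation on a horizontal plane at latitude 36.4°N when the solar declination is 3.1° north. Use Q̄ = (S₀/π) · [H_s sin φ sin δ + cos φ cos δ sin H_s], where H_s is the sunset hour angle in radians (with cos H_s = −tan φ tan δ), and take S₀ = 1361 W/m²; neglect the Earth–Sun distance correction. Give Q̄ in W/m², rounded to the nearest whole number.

The sunset hour angle satisfies cos H_s = −tan φ tan δ = -0.0399, giving H_s = 92.29°. In radians, H_s = 1.6108.
H_s sin φ sin δ = 1.6108 × 0.5934 × 0.0541 = 0.0517.
cos φ cos δ sin H_s = 0.8049 × 0.9985 × 0.9992 = 0.8030.
Q̄ = (1361/π) × (0.0517 + 0.8030) = 433.22 × 0.8547 = 370.27 W/m².

370 W/m²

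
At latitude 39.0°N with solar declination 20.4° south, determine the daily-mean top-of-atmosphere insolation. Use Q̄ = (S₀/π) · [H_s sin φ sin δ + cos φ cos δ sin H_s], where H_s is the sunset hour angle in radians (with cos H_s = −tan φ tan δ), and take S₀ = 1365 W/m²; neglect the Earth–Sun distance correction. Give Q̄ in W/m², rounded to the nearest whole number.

−tan φ tan δ = −(0.8098)(-0.3719) = 0.3012; H_s = arccos(0.3012) = 72.47°. In radians, H_s = 1.2648.
H_s sin φ sin δ = 1.2648 × 0.6293 × -0.3486 = -0.2775.
cos φ cos δ sin H_s = 0.7771 × 0.9373 × 0.9535 = 0.6945.
Q̄ = (1365/π) × (-0.2775 + 0.6945) = 434.49 × 0.4170 = 181.18 W/m².

181 W/m²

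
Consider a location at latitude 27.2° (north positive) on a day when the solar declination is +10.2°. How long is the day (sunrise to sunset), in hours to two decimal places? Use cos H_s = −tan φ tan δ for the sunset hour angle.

12.71 hours

cos H_s = −tan(27.2°) · tan(10.2°) = -0.0925, so H_s = arccos(-0.0925) = 95.31°.
Day length = 2 H_s / 15° h⁻¹ = 190.62° / 15 = 12.708 h.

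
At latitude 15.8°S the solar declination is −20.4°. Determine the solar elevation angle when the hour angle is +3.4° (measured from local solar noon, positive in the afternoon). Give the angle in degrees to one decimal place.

84.4°

cos θ_z = sin φ sin δ + cos φ cos δ cos H = (-0.2723)(-0.3486) + (0.9622)(0.9373)(0.9982) = 0.9952.
θ_z = arccos(0.9952) = 5.62°, so the elevation is 90° − 5.62° = 84.38°.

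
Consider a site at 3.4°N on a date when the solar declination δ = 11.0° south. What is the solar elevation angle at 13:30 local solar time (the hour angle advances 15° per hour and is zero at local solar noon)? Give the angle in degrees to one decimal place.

Hour angle H = 15° × (13.5 − 12) = 22.50°.
cos θ_z = sin(3.4°) sin(-11.0°) + cos(3.4°) cos(-11.0°) cos(22.50°) = -0.0113 + 0.9053 = 0.8940.
θ_z = arccos(0.8940) = 26.62°, so the elevation is 90° − 26.62° = 63.38°.

63.4°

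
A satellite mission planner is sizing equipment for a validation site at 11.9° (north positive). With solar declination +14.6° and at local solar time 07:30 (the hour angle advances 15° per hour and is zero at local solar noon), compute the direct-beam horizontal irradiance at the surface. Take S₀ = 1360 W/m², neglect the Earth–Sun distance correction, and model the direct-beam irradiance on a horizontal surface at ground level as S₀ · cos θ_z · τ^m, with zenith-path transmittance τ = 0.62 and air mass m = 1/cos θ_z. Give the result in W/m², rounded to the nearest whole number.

178 W/m²

Hour angle H = 15° × (7.5 − 12) = -67.50°.
cos θ_z = sin(11.9°) sin(14.6°) + cos(11.9°) cos(14.6°) cos(-67.50°) = 0.0520 + 0.3624 = 0.4144.
Air mass m = 1/cos θ_z = 1/0.4144 = 2.413; τ^m = 0.62^2.413 = 0.3155.
Surface direct beam = 1360 × 0.4144 × 0.3155 = 177.81 W/m².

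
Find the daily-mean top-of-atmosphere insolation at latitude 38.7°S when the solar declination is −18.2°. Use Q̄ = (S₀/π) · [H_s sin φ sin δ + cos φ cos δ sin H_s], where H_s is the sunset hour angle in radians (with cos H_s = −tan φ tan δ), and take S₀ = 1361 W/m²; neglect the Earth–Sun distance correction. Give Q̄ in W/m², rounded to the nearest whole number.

The sunset hour angle satisfies cos H_s = −tan φ tan δ = -0.2634, giving H_s = 105.27°. In radians, H_s = 1.8373.
H_s sin φ sin δ = 1.8373 × -0.6252 × -0.3123 = 0.3587.
cos φ cos δ sin H_s = 0.7804 × 0.9500 × 0.9647 = 0.7152.
Q̄ = (1361/π) × (0.3587 + 0.7152) = 433.22 × 1.0739 = 465.23 W/m².

465 W/m²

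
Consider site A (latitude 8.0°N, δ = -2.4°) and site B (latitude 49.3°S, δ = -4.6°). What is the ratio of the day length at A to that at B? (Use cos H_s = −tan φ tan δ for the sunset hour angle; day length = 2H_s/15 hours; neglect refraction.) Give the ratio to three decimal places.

0.940

A: H_s = arccos(−tan 8.0° · tan -2.4°) = 89.66°, so 2H_s/15 = 11.9547 h.
B: H_s = arccos(−tan -49.3° · tan -4.6°) = 95.37°, so 2H_s/15 = 12.7160 h.
Ratio A/B = 11.9547 / 12.7160 = 0.9401.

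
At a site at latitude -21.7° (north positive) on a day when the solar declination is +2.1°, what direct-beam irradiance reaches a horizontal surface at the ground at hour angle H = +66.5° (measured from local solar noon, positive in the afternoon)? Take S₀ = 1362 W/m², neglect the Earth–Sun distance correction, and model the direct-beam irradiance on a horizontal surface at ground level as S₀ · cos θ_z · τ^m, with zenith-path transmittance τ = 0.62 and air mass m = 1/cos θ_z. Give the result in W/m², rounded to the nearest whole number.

127 W/m²

With φ = -21.7°, δ = 2.1°, H = 66.50°: sin φ sin δ = -0.0135, cos φ cos δ cos H = 0.3702, so cos θ_z = 0.3567.
Air mass m = 1/cos θ_z = 1/0.3567 = 2.803; τ^m = 0.62^2.803 = 0.2619.
Surface direct beam = 1362 × 0.3567 × 0.2619 = 127.24 W/m².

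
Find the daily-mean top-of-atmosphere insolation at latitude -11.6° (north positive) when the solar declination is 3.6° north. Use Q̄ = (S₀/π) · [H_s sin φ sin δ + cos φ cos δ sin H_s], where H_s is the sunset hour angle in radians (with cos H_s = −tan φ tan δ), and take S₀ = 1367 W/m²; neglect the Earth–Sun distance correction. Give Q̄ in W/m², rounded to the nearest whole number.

417 W/m²

The sunset hour angle satisfies cos H_s = −tan φ tan δ = 0.0129, giving H_s = 89.26°. In radians, H_s = 1.5579.
H_s sin φ sin δ = 1.5579 × -0.2011 × 0.0628 = -0.0197.
cos φ cos δ sin H_s = 0.9796 × 0.9980 × 0.9999 = 0.9775.
Q̄ = (1367/π) × (-0.0197 + 0.9775) = 435.13 × 0.9578 = 416.77 W/m².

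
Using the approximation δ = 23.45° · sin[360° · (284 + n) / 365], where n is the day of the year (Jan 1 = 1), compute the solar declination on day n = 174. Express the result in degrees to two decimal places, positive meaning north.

360 × (284 + 174) / 365 = 451.726°; sin(451.726°) = 0.9995.
δ = 23.45 × 0.9995 = 23.438° ≈ +23.44°.

+23.44°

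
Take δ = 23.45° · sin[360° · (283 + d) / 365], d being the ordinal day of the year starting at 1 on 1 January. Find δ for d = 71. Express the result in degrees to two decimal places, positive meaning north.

360 × (283 + 71) / 365 = 349.151°; sin(349.151°) = -0.1882.
δ = 23.45 × -0.1882 = -4.413° ≈ -4.41°.

-4.41°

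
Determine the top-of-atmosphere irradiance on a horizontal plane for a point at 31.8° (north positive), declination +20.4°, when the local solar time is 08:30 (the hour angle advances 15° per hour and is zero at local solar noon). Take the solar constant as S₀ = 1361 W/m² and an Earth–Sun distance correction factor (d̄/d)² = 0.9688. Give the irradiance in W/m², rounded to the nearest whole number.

Hour angle H = 15° × (8.5 − 12) = -52.50°.
cos θ_z = sin φ sin δ + cos φ cos δ cos H = (0.5270)(0.3486) + (0.8499)(0.9373)(0.6088) = 0.6687.
Top-of-atmosphere irradiance = S₀ (d̄/d)² cos θ_z = 1361 × 0.9688 × 0.6687 = 881.71 W/m².

882 W/m²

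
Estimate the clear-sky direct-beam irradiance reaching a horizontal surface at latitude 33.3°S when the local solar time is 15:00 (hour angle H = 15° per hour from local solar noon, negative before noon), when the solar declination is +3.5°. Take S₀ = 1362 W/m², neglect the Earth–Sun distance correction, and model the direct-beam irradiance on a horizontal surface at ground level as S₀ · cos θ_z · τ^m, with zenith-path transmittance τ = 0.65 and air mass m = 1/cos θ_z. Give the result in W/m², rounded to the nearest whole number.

349 W/m²

Hour angle H = 15° × (15 − 12) = 45.00°.
cos θ_z = sin φ sin δ + cos φ cos δ cos H = (-0.5490)(0.0610) + (0.8358)(0.9981)(0.7071) = 0.5564.
Air mass m = 1/cos θ_z = 1/0.5564 = 1.797; τ^m = 0.65^1.797 = 0.4611.
Surface direct beam = 1362 × 0.5564 × 0.4611 = 349.43 W/m².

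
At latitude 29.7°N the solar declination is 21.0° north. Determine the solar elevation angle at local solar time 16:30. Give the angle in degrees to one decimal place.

29.2°

Hour angle H = 15° × (16.5 − 12) = 67.50°.
cos θ_z = sin φ sin δ + cos φ cos δ cos H = (0.4955)(0.3584) + (0.8686)(0.9336)(0.3827) = 0.4879.
θ_z = arccos(0.4879) = 60.80°, so the elevation is 90° − 60.80° = 29.20°.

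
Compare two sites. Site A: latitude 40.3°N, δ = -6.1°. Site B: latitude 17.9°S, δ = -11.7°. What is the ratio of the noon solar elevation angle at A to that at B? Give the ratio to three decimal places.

A: 90° − |40.3 − (-6.1)| = 43.60°.
B: 90° − |-17.9 − (-11.7)| = 83.80°.
Ratio A/B = 43.6000 / 83.8000 = 0.5203.

0.520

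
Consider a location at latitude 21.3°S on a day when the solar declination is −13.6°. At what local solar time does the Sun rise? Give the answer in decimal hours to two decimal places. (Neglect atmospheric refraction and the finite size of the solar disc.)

5.64 h

−tan φ tan δ = −(-0.3899)(-0.2419) = -0.0943; H_s = arccos(-0.0943) = 95.41°.
Sunrise is at 12 − H_s/15 = 12 − 6.361 = 5.639 h local solar time.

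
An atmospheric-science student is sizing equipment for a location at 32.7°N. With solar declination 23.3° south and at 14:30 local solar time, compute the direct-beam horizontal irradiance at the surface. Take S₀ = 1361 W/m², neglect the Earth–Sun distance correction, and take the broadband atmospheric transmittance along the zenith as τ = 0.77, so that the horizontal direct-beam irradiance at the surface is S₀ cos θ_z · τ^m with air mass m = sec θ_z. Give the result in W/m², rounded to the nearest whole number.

Hour angle H = 15° × (14.5 − 12) = 37.50°.
cos θ_z = sin φ sin δ + cos φ cos δ cos H = (0.5402)(-0.3955) + (0.8415)(0.9184)(0.7934) = 0.3995.
Air mass m = 1/cos θ_z = 1/0.3995 = 2.503; τ^m = 0.77^2.503 = 0.5199.
Surface direct beam = 1361 × 0.3995 × 0.5199 = 282.68 W/m².

283 W/m²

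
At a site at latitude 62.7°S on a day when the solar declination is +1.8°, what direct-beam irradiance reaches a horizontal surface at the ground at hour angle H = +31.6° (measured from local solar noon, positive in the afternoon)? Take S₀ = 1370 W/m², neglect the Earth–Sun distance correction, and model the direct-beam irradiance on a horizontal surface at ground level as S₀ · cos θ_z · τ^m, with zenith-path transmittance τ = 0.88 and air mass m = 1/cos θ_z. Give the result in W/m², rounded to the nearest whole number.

349 W/m²

cos θ_z = sin φ sin δ + cos φ cos δ cos H = (-0.8886)(0.0314) + (0.4586)(0.9995)(0.8517) = 0.3625.
Air mass m = 1/cos θ_z = 1/0.3625 = 2.759; τ^m = 0.88^2.759 = 0.7028.
Surface direct beam = 1370 × 0.3625 × 0.7028 = 349.03 W/m².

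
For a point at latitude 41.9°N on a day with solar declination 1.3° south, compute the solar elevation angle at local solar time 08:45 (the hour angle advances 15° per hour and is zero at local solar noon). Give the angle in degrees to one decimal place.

28.4°

Hour angle H = 15° × (8.75 − 12) = -48.75°.
cos θ_z = sin(41.9°) sin(-1.3°) + cos(41.9°) cos(-1.3°) cos(-48.75°) = -0.0152 + 0.4906 = 0.4754.
θ_z = arccos(0.4754) = 61.61°, so the elevation is 90° − 61.61° = 28.39°.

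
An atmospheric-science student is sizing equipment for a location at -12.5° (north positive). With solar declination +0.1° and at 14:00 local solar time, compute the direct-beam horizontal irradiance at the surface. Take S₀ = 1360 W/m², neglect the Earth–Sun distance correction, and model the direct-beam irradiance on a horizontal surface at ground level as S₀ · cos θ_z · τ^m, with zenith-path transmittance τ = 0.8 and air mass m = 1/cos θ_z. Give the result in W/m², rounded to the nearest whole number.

Hour angle H = 15° × (14 − 12) = 30.00°.
With φ = -12.5°, δ = 0.1°, H = 30.00°: sin φ sin δ = -0.0004, cos φ cos δ cos H = 0.8455, so cos θ_z = 0.8451.
Air mass m = 1/cos θ_z = 1/0.8451 = 1.183; τ^m = 0.8^1.183 = 0.7680.
Surface direct beam = 1360 × 0.8451 × 0.7680 = 882.69 W/m².

883 W/m²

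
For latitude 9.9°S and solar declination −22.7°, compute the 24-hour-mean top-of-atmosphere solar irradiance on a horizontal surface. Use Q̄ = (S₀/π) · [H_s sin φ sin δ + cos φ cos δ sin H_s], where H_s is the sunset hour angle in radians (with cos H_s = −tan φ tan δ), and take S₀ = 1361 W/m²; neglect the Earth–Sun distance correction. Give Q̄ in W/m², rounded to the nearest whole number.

440 W/m²

−tan φ tan δ = −(-0.1745)(-0.4183) = -0.0730; H_s = arccos(-0.0730) = 94.19°. In radians, H_s = 1.6439.
H_s sin φ sin δ = 1.6439 × -0.1719 × -0.3859 = 0.1091.
cos φ cos δ sin H_s = 0.9851 × 0.9225 × 0.9973 = 0.9063.
Q̄ = (1361/π) × (0.1091 + 0.9063) = 433.22 × 1.0154 = 439.89 W/m².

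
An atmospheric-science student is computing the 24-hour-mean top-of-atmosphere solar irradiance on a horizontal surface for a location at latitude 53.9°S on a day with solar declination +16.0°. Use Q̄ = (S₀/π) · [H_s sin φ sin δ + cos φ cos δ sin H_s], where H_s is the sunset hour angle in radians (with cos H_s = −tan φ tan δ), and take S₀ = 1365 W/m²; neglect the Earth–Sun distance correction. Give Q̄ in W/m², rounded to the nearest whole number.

113 W/m²

The sunset hour angle satisfies cos H_s = −tan φ tan δ = 0.3932, giving H_s = 66.85°. In radians, H_s = 1.1668.
H_s sin φ sin δ = 1.1668 × -0.8080 × 0.2756 = -0.2598.
cos φ cos δ sin H_s = 0.5892 × 0.9613 × 0.9195 = 0.5208.
Q̄ = (1365/π) × (-0.2598 + 0.5208) = 434.49 × 0.2610 = 113.40 W/m².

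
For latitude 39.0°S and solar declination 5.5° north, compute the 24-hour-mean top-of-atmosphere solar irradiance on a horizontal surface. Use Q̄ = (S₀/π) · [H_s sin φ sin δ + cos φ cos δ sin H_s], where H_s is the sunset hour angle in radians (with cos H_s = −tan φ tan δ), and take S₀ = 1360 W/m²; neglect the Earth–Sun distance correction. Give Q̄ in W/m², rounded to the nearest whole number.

295 W/m²

−tan φ tan δ = −(-0.8098)(0.0963) = 0.0780; H_s = arccos(0.0780) = 85.53°. In radians, H_s = 1.4928.
H_s sin φ sin δ = 1.4928 × -0.6293 × 0.0958 = -0.0900.
cos φ cos δ sin H_s = 0.7771 × 0.9954 × 0.9970 = 0.7712.
Q̄ = (1360/π) × (-0.0900 + 0.7712) = 432.90 × 0.6812 = 294.89 W/m².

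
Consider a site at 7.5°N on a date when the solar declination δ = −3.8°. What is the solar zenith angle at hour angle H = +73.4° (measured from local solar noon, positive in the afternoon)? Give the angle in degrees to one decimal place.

cos θ_z = sin φ sin δ + cos φ cos δ cos H = (0.1305)(-0.0663) + (0.9914)(0.9978)(0.2857) = 0.2740.
θ_z = arccos(0.2740) = 74.10°.

74.1°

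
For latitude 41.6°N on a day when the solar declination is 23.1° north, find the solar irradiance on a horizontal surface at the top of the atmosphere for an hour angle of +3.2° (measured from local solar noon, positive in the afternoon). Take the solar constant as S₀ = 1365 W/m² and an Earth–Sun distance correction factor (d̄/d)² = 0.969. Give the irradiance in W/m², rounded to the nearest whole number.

cos θ_z = sin φ sin δ + cos φ cos δ cos H = (0.6639)(0.3923) + (0.7478)(0.9198)(0.9984) = 0.9472.
Top-of-atmosphere irradiance = S₀ (d̄/d)² cos θ_z = 1365 × 0.969 × 0.9472 = 1252.85 W/m².

1253 W/m²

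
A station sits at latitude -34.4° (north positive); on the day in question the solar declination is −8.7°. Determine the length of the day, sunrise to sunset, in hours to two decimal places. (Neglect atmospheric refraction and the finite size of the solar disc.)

12.80 hours

The sunset hour angle satisfies cos H_s = −tan φ tan δ = -0.1048, giving H_s = 96.02°.
Day length = 2 H_s / 15° h⁻¹ = 192.04° / 15 = 12.803 h.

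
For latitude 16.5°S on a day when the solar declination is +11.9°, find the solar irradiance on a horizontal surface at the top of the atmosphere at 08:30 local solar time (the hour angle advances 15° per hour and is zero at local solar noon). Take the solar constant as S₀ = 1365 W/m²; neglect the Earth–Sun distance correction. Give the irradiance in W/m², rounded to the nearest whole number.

700 W/m²

Hour angle H = 15° × (8.5 − 12) = -52.50°.
With φ = -16.5°, δ = 11.9°, H = -52.50°: sin φ sin δ = -0.0586, cos φ cos δ cos H = 0.5711, so cos θ_z = 0.5125.
Top-of-atmosphere irradiance = S₀ cos θ_z = 1365 × 0.5125 = 699.56 W/m².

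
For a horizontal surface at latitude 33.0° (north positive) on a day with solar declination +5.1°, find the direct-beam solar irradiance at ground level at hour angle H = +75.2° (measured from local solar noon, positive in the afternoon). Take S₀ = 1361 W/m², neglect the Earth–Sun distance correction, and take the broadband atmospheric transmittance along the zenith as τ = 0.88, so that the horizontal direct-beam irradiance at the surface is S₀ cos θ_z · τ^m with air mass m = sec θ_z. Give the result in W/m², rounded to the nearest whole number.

219 W/m²

cos θ_z = sin φ sin δ + cos φ cos δ cos H = (0.5446)(0.0889) + (0.8387)(0.9960)(0.2554) = 0.2618.
Air mass m = 1/cos θ_z = 1/0.2618 = 3.820; τ^m = 0.88^3.820 = 0.6137.
Surface direct beam = 1361 × 0.2618 × 0.6137 = 218.67 W/m².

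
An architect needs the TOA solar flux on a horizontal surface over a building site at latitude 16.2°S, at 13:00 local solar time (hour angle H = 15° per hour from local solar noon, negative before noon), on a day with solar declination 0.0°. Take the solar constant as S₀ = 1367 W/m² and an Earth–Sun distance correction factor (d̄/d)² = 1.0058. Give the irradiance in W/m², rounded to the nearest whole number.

Hour angle H = 15° × (13 − 12) = 15.00°.
With φ = -16.2°, δ = 0.0°, H = 15.00°: sin φ sin δ = 0.0000, cos φ cos δ cos H = 0.9276, so cos θ_z = 0.9276.
Top-of-atmosphere irradiance = S₀ (d̄/d)² cos θ_z = 1367 × 1.0058 × 0.9276 = 1275.38 W/m².

1275 W/m²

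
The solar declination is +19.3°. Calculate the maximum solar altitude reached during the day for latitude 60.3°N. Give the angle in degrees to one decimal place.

49.0°

At local solar noon the hour angle is zero, so the elevation is 90° − |φ − δ| = 90° − |60.3° − (19.3°)| = 90° − 41.0° = 49.0°.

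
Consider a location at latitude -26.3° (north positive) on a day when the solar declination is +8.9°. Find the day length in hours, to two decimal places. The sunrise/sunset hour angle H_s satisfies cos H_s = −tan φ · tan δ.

cos H_s = −tan(-26.3°) · tan(8.9°) = 0.0774, so H_s = arccos(0.0774) = 85.56°.
Day length = 2 H_s / 15° h⁻¹ = 171.12° / 15 = 11.408 h.

11.41 hours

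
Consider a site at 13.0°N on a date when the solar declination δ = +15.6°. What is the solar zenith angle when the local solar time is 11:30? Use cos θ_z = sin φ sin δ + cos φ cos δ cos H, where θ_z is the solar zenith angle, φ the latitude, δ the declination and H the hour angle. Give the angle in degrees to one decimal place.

7.7°

Hour angle H = 15° × (11.5 − 12) = -7.50°.
cos θ_z = sin(13.0°) sin(15.6°) + cos(13.0°) cos(15.6°) cos(-7.50°) = 0.0605 + 0.9304 = 0.9909.
θ_z = arccos(0.9909) = 7.74°.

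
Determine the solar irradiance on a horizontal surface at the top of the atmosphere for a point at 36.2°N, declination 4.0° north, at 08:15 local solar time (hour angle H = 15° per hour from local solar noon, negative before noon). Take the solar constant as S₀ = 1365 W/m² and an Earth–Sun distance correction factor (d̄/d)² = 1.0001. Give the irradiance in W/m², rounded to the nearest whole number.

Hour angle H = 15° × (8.25 − 12) = -56.25°.
With φ = 36.2°, δ = 4.0°, H = -56.25°: sin φ sin δ = 0.0412, cos φ cos δ cos H = 0.4472, so cos θ_z = 0.4884.
Top-of-atmosphere irradiance = S₀ (d̄/d)² cos θ_z = 1365 × 1.0001 × 0.4884 = 666.73 W/m².

667 W/m²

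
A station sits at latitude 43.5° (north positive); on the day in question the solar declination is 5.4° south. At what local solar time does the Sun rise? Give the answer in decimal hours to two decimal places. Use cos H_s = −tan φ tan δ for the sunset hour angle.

6.34 h

cos H_s = −tan(43.5°) · tan(-5.4°) = 0.0897, so H_s = arccos(0.0897) = 84.85°.
Sunrise is at 12 − H_s/15 = 12 − 5.657 = 6.343 h local solar time.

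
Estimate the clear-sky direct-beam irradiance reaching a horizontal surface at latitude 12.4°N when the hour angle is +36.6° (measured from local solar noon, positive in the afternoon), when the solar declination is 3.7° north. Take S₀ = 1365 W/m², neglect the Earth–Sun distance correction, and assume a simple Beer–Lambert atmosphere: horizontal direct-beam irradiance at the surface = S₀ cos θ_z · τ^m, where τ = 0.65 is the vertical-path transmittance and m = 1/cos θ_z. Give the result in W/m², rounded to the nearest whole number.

633 W/m²

With φ = 12.4°, δ = 3.7°, H = 36.60°: sin φ sin δ = 0.0139, cos φ cos δ cos H = 0.7825, so cos θ_z = 0.7964.
Air mass m = 1/cos θ_z = 1/0.7964 = 1.256; τ^m = 0.65^1.256 = 0.5821.
Surface direct beam = 1365 × 0.7964 × 0.5821 = 632.79 W/m².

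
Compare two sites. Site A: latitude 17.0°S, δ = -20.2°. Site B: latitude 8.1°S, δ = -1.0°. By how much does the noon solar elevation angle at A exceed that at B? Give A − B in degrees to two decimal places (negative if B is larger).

+3.90°

A: 90° − |-17.0 − (-20.2)| = 86.80°.
B: 90° − |-8.1 − (-1.0)| = 82.90°.
A − B = 86.80 − 82.90 = 3.90°.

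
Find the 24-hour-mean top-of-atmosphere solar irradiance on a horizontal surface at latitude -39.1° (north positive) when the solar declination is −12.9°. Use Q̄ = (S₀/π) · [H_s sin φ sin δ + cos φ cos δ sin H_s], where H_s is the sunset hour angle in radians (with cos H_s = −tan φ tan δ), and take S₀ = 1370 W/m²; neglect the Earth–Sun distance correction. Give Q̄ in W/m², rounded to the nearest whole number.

432 W/m²

cos H_s = −tan(-39.1°) · tan(-12.9°) = -0.1861, so H_s = arccos(-0.1861) = 100.73°. In radians, H_s = 1.7581.
H_s sin φ sin δ = 1.7581 × -0.6307 × -0.2233 = 0.2476.
cos φ cos δ sin H_s = 0.7760 × 0.9748 × 0.9825 = 0.7432.
Q̄ = (1370/π) × (0.2476 + 0.7432) = 436.08 × 0.9908 = 432.07 W/m².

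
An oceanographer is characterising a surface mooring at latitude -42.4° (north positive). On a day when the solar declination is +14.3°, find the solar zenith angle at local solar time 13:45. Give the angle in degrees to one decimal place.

61.6°

Hour angle H = 15° × (13.75 − 12) = 26.25°.
cos θ_z = sin φ sin δ + cos φ cos δ cos H = (-0.6743)(0.2470) + (0.7385)(0.9690)(0.8969) = 0.4753.
θ_z = arccos(0.4753) = 61.62°.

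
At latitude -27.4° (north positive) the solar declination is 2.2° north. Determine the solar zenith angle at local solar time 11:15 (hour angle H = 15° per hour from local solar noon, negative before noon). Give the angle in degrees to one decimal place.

Hour angle H = 15° × (11.25 − 12) = -11.25°.
cos θ_z = sin φ sin δ + cos φ cos δ cos H = (-0.4602)(0.0384) + (0.8878)(0.9993)(0.9808) = 0.8525.
θ_z = arccos(0.8525) = 31.52°.

31.5°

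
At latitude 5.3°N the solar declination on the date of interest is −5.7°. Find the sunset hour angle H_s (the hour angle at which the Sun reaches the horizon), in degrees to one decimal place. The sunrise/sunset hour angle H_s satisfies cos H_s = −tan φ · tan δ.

89.5°

−tan φ tan δ = −(0.0928)(-0.0998) = 0.0093; H_s = arccos(0.0093) = 89.47°.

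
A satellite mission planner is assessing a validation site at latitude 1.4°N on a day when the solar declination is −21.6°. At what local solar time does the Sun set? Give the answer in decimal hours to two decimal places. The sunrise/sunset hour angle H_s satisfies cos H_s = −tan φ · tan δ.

17.96 h

cos H_s = −tan(1.4°) · tan(-21.6°) = 0.0097, so H_s = arccos(0.0097) = 89.44°.
Sunset is at 12 + H_s/15 = 12 + 5.963 = 17.963 h local solar time.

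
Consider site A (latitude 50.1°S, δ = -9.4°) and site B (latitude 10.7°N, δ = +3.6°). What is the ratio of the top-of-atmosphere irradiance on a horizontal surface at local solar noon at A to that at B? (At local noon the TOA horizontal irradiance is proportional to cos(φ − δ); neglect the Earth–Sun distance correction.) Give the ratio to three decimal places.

A: cos θ_z = cos(-50.1° − (-9.4°)) = 0.7581.
B: cos θ_z = cos(10.7° − (3.6°)) = 0.9923.
Ratio A/B = 0.7581 / 0.9923 = 0.7640.

0.764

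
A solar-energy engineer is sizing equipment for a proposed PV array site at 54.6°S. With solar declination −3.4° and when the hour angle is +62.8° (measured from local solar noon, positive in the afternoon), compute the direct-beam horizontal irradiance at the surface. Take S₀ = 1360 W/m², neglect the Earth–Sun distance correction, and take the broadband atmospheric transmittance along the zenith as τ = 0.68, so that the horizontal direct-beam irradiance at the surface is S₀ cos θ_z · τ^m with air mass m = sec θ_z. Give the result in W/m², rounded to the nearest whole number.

cos θ_z = sin(-54.6°) sin(-3.4°) + cos(-54.6°) cos(-3.4°) cos(62.80°) = 0.0483 + 0.2643 = 0.3126.
Air mass m = 1/cos θ_z = 1/0.3126 = 3.199; τ^m = 0.68^3.199 = 0.2912.
Surface direct beam = 1360 × 0.3126 × 0.2912 = 123.80 W/m².

124 W/m²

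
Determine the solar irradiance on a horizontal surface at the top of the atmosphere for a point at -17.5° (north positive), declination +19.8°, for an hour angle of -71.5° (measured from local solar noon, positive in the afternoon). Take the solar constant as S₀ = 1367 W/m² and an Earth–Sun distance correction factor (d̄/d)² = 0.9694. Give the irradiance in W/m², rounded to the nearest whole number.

cos θ_z = sin φ sin δ + cos φ cos δ cos H = (-0.3007)(0.3387) + (0.9537)(0.9409)(0.3173) = 0.1829.
Top-of-atmosphere irradiance = S₀ (d̄/d)² cos θ_z = 1367 × 0.9694 × 0.1829 = 242.37 W/m².

242 W/m²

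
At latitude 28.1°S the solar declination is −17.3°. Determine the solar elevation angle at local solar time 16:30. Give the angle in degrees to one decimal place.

Hour angle H = 15° × (16.5 − 12) = 67.50°.
cos θ_z = sin φ sin δ + cos φ cos δ cos H = (-0.4710)(-0.2974) + (0.8821)(0.9548)(0.3827) = 0.4624.
θ_z = arccos(0.4624) = 62.46°, so the elevation is 90° − 62.46° = 27.54°.

27.5°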